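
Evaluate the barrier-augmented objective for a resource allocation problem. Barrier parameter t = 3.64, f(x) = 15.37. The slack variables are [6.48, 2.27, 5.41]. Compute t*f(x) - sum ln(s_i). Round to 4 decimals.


Step 1: Compute log-barrier.
ln values: [1.8687, 0.8198, 1.6882]
phi = -(1.8687 + 0.8198 + 1.6882) = -4.3767
Step 2: Compute augmented objective.
t*f(x) = 3.64*15.37 = 55.9468
Total = 55.9468 - 4.3767 = 51.5701


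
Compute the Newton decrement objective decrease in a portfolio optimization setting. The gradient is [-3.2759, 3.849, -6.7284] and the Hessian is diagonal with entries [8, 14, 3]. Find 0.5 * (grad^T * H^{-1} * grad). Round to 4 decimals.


Step 1: H is diagonal, so H^(-1) * g = [-0.4095, 0.2749, -2.2428].
Step 2: g^T H^(-1) g = sum_i g_i^2 / H_ii
  = (-3.2759)^2/8 + (3.849)^2/14 + (-6.7284)^2/3
  = 1.3414 + 1.0582 + 15.0905 = 17.4901
Step 3: Objective decrease = 0.5 * g^T H^(-1) g = 8.745


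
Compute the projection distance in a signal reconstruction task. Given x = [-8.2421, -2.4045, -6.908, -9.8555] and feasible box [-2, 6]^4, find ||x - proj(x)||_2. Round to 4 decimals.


Project each component onto [-2, 6].
clip(-8.2421) = -2.0, clip(-2.4045) = -2.0, clip(-6.908) = -2.0, clip(-9.8555) = -2.0
Projection = [-2.0, -2.0, -2.0, -2.0]
Squared diffs: [38.9638, 0.1636, 24.0885, 61.7089]
Distance = sqrt(124.9248) = 11.177


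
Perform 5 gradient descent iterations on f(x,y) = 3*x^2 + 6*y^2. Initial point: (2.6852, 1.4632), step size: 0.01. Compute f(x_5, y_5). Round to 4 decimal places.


Gradient descent on f(x,y) = 3*x^2 + 6*y^2.
Starting point: (2.6852, 1.4632), alpha = 0.01
Step 1: grad_x = 2*3*2.6852 = 16.1112, grad_y = 2*6*1.4632 = 17.5584
  x_1 = 2.6852 - 0.01*16.1112 = 2.5241
  y_1 = 1.4632 - 0.01*17.5584 = 1.2876
Step 2: grad_x = 2*3*2.5241 = 15.1445, grad_y = 2*6*1.2876 = 15.4514
  x_2 = 2.5241 - 0.01*15.1445 = 2.3726
  y_2 = 1.2876 - 0.01*15.4514 = 1.1331
Step 3: grad_x = 2*3*2.3726 = 14.2359, grad_y = 2*6*1.1331 = 13.5972
  x_3 = 2.3726 - 0.01*14.2359 = 2.2303
  y_3 = 1.1331 - 0.01*13.5972 = 0.9971
Step 4: grad_x = 2*3*2.2303 = 13.3817, grad_y = 2*6*0.9971 = 11.9656
  x_4 = 2.2303 - 0.01*13.3817 = 2.0965
  y_4 = 0.9971 - 0.01*11.9656 = 0.8775
Step 5: grad_x = 2*3*2.0965 = 12.5788, grad_y = 2*6*0.8775 = 10.5297
  x_5 = 2.0965 - 0.01*12.5788 = 1.9707
  y_5 = 0.8775 - 0.01*10.5297 = 0.7722
f(1.9707, 0.7722) = 3*1.9707^2 + 6*0.7722^2 = 15.2283


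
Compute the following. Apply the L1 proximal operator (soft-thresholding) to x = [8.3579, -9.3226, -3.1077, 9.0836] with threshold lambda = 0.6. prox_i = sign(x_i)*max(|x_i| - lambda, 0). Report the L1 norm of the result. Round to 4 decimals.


Soft-thresholding with lambda = 0.6:
prox(8.3579) = sign(8.3579)*max(|8.3579| - 0.6, 0) = 7.7579
prox(-9.3226) = sign(-9.3226)*max(|-9.3226| - 0.6, 0) = -8.7226
prox(-3.1077) = sign(-3.1077)*max(|-3.1077| - 0.6, 0) = -2.5077
prox(9.0836) = sign(9.0836)*max(|9.0836| - 0.6, 0) = 8.4836
prox(x) = [7.7579, -8.7226, -2.5077, 8.4836]
||prox(x)||_1 = 7.7579 + 8.7226 + 2.5077 + 8.4836 = 27.4718


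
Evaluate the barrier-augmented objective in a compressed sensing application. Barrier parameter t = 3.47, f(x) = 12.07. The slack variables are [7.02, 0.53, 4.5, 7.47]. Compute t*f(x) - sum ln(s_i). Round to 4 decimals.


Step 1: Compute log-barrier.
ln values: [1.9488, -0.6349, 1.5041, 2.0109]
phi = -(1.9488 - 0.6349 + 1.5041 + 2.0109) = -4.8289
Step 2: Compute augmented objective.
t*f(x) = 3.47*12.07 = 41.8829
Total = 41.8829 - 4.8289 = 37.054


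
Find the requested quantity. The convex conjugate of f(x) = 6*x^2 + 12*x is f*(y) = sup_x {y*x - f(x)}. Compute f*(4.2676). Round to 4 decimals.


f*(y) = sup_x {y*x - a*x^2 - b*x} = sup_x {(y-b)*x - a*x^2}
FOC: (y - b) - 2a*x = 0 => x* = (y - b)/(2a)
x* = (4.2676 - 12)/(2*6) = -0.6444
f*(4.2676) = (y-b)^2/(4a) = (4.2676 - 12)^2/(4*6)
= 59.79/24 = 2.4913


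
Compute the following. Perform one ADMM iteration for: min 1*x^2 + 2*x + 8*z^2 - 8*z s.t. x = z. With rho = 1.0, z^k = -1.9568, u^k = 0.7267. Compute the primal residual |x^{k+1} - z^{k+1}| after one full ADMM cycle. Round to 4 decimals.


ADMM iteration with rho = 1.0, z^k = -1.9568, u^k = 0.7267
Step 1: x-update.
Minimize 1*x^2 + 2*x + (1.0/2)*(x + 1.9568 + 0.7267)^2
FOC: (2*1 + 1.0)*x = -2 + 1.0*(-1.9568 - 0.7267)
x^{k+1} = -1.5612
Step 2: z-update.
Minimize 8*z^2 - 8*z + (1.0/2)*(-1.5612 - z + 0.7267)^2
FOC: (2*8 + 1.0)*z = 8 + 1.0*(-1.5612 + 0.7267)
z^{k+1} = 0.4215
Step 3: u-update.
u^{k+1} = 0.7267 - 1.5612 - 0.4215 = -1.256
Step 4: Primal residual = |-1.5612 - 0.4215| = 1.9827


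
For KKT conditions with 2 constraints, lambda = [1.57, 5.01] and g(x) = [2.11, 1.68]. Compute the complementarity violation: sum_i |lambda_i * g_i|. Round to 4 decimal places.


KKT complementary slackness check:
lambda_1 * g_1 = 1.57 * 2.11 = 3.3127
lambda_2 * g_2 = 5.01 * 1.68 = 8.4168
Total violation = 3.3127 + 8.4168 = 11.7295


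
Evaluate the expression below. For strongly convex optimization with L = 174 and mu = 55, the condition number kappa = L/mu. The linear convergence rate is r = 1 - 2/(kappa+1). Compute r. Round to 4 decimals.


Step 1: Compute the condition number.
kappa = L/mu = 174/55 = 3.1636
Step 2: Compute the convergence rate.
r = 1 - 2/(kappa + 1) = 1 - 2*mu/(L + mu) = (L - mu)/(L + mu) = 119/229 = 0.5197


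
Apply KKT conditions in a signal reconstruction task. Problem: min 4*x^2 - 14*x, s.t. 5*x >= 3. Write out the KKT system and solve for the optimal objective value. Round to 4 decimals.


Step 1: Try lambda = 0 (constraint inactive).
Stationarity: 2*4*x - 14 = 0
x* = 14/(2*4) = 1.75
Check constraint: 5*1.75 = 8.75 >= 3 -- satisfied.
Step 2: Compute optimal value.
f(x*) = 4*1.75^2 - 14*1.75 = -12.25


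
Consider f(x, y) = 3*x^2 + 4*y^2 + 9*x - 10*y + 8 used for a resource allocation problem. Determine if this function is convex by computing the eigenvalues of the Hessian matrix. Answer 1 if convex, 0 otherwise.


The Hessian of f(x,y) = 3*x^2 + 4*y^2 + 9*x - 10*y + 8 is:
H = [[6, 0], [0, 8]]
Trace = 6 + 8 = 14
Determinant = 6*8 - (0)^2 = 48
Discriminant = (14)^2 - 4*48 = 4.0
Eigenvalues: lambda_1 = 6.0, lambda_2 = 8.0
The function is convex.

1


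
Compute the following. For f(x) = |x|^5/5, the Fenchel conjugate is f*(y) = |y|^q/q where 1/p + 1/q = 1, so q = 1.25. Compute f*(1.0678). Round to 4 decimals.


The conjugate exponent q satisfies 1/p + 1/q = 1.
p = 5, so q = 5/(5 - 1) = 1.25
|y|^q = 1.0678^1.25 = 1.0855
f*(1.0678) = 1.0855 / 1.25 = 0.8684


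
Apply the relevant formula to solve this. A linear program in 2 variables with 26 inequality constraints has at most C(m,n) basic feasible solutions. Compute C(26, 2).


Each vertex corresponds to some choice of n active constraints out of m, so the number of vertices is at most C(m, n) = m! / (n!(m-n)!).
m = 26, n = 2
Numerator: 26 * 25
Denominator: 2! = 2
C(26, 2) = 325


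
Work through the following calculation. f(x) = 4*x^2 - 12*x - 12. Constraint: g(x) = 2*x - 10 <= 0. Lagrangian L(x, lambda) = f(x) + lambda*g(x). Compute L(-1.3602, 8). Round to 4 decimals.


Step 1: Evaluate f(x).
f(-1.3602) = 4*(-1.3602)^2 - 12*(-1.3602) - 12 = 11.723
Step 2: Evaluate g(x).
g(-1.3602) = 2*-1.3602 - 10 = -12.7204
Step 3: Compute Lagrangian.
L = 11.723 + 8*-12.7204 = -90.0402


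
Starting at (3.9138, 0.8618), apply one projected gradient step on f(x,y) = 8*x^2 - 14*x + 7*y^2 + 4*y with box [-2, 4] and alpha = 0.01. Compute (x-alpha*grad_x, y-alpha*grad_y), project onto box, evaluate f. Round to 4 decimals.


Step 1: Compute gradient at (3.9138, 0.8618).
grad_x = 2*8*3.9138 - 14 = 48.6208
grad_y = 2*7*0.8618 + 4 = 16.0652
Step 2: Gradient step.
x_raw = 3.9138 - 0.01*48.6208 = 3.4276
y_raw = 0.8618 - 0.01*16.0652 = 0.7011
Step 3: Project onto [-2, 4].
x_proj = clip(3.4276) = 3.4276
y_proj = clip(0.7011) = 0.7011
Step 4: Evaluate f.
f(3.4276, 0.7011) = 52.2467


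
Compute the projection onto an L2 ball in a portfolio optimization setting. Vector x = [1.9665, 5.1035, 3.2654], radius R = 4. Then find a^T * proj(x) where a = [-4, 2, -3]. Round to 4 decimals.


Step 1: Compute ||x|| (intermediates to 6 decimals).
||x|| = sqrt(1.9665^2 + 5.1035^2 + 3.2654^2) = 6.369904
Step 2: Project.
Since ||x|| > R, scale = R/||x|| = 4/6.369904 = 0.627953, proj(x) = scale * x
proj(x) = [1.23487, 3.204758, 2.050518]
Step 3: Dot product.
a^T * proj(x) = -4*1.23487 + 2*3.204758 - 3*2.050518 = -4.6815


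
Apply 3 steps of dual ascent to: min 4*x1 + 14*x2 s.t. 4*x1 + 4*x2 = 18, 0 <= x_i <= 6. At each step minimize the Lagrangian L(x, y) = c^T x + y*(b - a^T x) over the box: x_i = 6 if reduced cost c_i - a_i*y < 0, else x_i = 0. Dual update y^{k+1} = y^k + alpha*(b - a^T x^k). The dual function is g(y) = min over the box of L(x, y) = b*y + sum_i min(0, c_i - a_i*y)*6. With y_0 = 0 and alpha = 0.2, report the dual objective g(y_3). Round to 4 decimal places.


Dual ascent for LP: min 4*x1 + 14*x2, 4*x1 + 4*x2 = 18, 0 <= x_i <= 6
Step 1: y^k = 0.0, reduced costs: (4.0, 14.0)
  x^k = (0.0, 0.0), subgradient = b - a^T x = 18.0
  y^{k+1} = 0.0 + 0.2*18.0 = 3.6
Step 2: y^k = 3.6, reduced costs: (-10.4, -0.4)
  x^k = (6.0, 6.0), subgradient = b - a^T x = -30.0
  y^{k+1} = 3.6 + 0.2*-30.0 = -2.4
Step 3: y^k = -2.4, reduced costs: (13.6, 23.6)
  x^k = (0.0, 0.0), subgradient = b - a^T x = 18.0
  y^{k+1} = -2.4 + 0.2*18.0 = 1.2
Dual objective at y_3 = 1.2: reduced costs (-0.8, 9.2), box minimizer x = (6.0, 0.0)
g(y_3) = b*y + (c1 - a1*y)*x1 + (c2 - a2*y)*x2 = 18*1.2 + (-0.8)*6.0 + 9.2*0.0 = 21.6 - 4.8 + 0.0 = 16.8


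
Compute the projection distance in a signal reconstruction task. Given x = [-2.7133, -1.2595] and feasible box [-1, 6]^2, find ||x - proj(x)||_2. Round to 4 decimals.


Project each component onto [-1, 6].
clip(-2.7133) = -1.0, clip(-1.2595) = -1.0
Projection = [-1.0, -1.0]
Squared diffs: [2.9354, 0.0673]
Distance = sqrt(3.0027) = 1.7328


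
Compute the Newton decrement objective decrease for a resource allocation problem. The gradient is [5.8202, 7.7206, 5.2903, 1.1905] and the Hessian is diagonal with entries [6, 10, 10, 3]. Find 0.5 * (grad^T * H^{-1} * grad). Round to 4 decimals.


Step 1: H is diagonal, so H^(-1) * g = [0.97, 0.7721, 0.529, 0.3968].
Step 2: g^T H^(-1) g = sum_i g_i^2 / H_ii
  = (5.8202)^2/6 + (7.7206)^2/10 + (5.2903)^2/10 + (1.1905)^2/3
  = 5.6458 + 5.9608 + 2.7987 + 0.4724 = 14.8777
Step 3: Objective decrease = 0.5 * g^T H^(-1) g = 7.4389


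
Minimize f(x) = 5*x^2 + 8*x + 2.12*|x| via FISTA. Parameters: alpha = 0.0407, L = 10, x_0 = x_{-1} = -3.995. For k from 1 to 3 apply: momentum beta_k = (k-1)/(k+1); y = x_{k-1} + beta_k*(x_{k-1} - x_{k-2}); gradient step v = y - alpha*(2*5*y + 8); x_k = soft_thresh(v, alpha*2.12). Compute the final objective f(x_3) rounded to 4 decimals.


FISTA on f(x) = 5*x^2 + 8*x + 2.12*|x|
L = 10, alpha = 0.0407
Iteration 1: beta = 0.0, y = -3.995 + 0.0*(-3.995 + 3.995) = -3.995
  grad(y) = -31.95, v = y - alpha*grad = -2.6946
  prox(v) = soft_thresh(-2.6946, 0.0863) = -2.6084
Iteration 2: beta = 0.3333, y = -2.6084 + 0.3333*(-2.6084 + 3.995) = -2.1461
  grad(y) = -13.4613, v = y - alpha*grad = -1.5983
  prox(v) = soft_thresh(-1.5983, 0.0863) = -1.512
Iteration 3: beta = 0.5, y = -1.512 + 0.5*(-1.512 + 2.6084) = -0.9638
  grad(y) = -1.6379, v = y - alpha*grad = -0.8971
  prox(v) = soft_thresh(-0.8971, 0.0863) = -0.8108
f(x_3) = 5*(-0.8108)^2 + 8*(-0.8108) + 2.12*|-0.8108| = -1.4804


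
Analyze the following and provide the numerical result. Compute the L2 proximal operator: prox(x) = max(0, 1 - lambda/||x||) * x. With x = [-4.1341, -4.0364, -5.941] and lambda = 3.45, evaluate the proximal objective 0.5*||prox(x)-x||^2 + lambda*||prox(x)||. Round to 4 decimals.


Step 1: Compute ||x||.
||x|| = 8.2873
Step 2: Compute scaling factor.
scale = max(0, 1 - 3.45/8.2873) = 0.5837
Step 3: prox(x) = [-2.4131, -2.356, -3.4678]
||prox(x)|| = 4.8373
Step 4: Proximal objective.
0.5*||prox-x||^2 = 5.9513
lambda*||prox|| = 16.6887
Total = 22.6398


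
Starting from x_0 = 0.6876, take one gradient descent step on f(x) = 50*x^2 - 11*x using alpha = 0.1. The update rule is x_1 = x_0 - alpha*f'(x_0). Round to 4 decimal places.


We compute the gradient at x_0 and apply the update.
f'(x) = 100*x - 11
f'(0.6876) = 100*0.6876 - 11 = 57.76
x_1 = 0.6876 - 0.1*57.76 = -5.0884


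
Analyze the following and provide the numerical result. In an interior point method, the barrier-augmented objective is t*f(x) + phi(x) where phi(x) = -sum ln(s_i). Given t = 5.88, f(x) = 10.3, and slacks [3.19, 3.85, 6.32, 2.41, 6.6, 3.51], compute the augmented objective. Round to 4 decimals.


Step 1: Compute log-barrier.
ln values: [1.16, 1.3481, 1.8437, 0.8796, 1.8871, 1.2556]
phi = -(1.16 + 1.3481 + 1.8437 + 0.8796 + 1.8871 + 1.2556) = -8.3741
Step 2: Compute augmented objective.
t*f(x) = 5.88*10.3 = 60.564
Total = 60.564 - 8.3741 = 52.1899


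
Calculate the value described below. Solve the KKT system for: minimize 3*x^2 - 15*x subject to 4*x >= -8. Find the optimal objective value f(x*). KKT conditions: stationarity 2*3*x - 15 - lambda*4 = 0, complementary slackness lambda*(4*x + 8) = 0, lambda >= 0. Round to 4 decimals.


Step 1: Try lambda = 0 (constraint inactive).
Stationarity: 2*3*x - 15 = 0
x* = 15/(2*3) = 2.5
Check constraint: 4*2.5 = 10.0 >= -8 -- satisfied.
Step 2: Compute optimal value.
f(x*) = 3*2.5^2 - 15*2.5 = -18.75


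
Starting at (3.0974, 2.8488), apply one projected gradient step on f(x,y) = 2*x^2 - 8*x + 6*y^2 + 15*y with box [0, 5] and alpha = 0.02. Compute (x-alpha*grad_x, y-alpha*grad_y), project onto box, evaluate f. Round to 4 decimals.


Step 1: Compute gradient at (3.0974, 2.8488).
grad_x = 2*2*3.0974 - 8 = 4.3896
grad_y = 2*6*2.8488 + 15 = 49.1856
Step 2: Gradient step.
x_raw = 3.0974 - 0.02*4.3896 = 3.0096
y_raw = 2.8488 - 0.02*49.1856 = 1.8651
Step 3: Project onto [0, 5].
x_proj = clip(3.0096) = 3.0096
y_proj = clip(1.8651) = 1.8651
Step 4: Evaluate f.
f(3.0096, 1.8651) = 42.8863


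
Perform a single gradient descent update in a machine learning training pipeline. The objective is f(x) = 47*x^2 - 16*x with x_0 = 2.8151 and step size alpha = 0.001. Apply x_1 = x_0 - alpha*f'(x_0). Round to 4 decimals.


We compute the gradient at x_0 and apply the update.
f'(x) = 94*x - 16
f'(2.8151) = 94*2.8151 - 16 = 248.6194
x_1 = 2.8151 - 0.001*248.6194 = 2.5665


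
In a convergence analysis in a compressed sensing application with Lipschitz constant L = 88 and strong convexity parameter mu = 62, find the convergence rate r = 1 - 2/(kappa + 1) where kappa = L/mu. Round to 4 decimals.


Step 1: Compute the condition number.
kappa = L/mu = 88/62 = 1.4194
Step 2: Compute the convergence rate.
r = 1 - 2/(kappa + 1) = 1 - 2*mu/(L + mu) = (L - mu)/(L + mu) = 26/150 = 0.1733


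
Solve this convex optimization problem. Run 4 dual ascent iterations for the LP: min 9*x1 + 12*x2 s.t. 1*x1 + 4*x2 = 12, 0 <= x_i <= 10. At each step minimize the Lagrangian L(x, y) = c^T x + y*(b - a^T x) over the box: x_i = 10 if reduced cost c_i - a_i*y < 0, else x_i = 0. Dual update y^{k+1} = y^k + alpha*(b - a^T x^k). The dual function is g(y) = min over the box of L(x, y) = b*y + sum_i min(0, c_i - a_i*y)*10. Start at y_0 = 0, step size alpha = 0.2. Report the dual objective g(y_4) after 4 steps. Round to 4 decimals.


Dual ascent for LP: min 9*x1 + 12*x2, 1*x1 + 4*x2 = 12, 0 <= x_i <= 10
Step 1: y^k = 0.0, reduced costs: (9.0, 12.0)
  x^k = (0.0, 0.0), subgradient = b - a^T x = 12.0
  y^{k+1} = 0.0 + 0.2*12.0 = 2.4
Step 2: y^k = 2.4, reduced costs: (6.6, 2.4)
  x^k = (0.0, 0.0), subgradient = b - a^T x = 12.0
  y^{k+1} = 2.4 + 0.2*12.0 = 4.8
Step 3: y^k = 4.8, reduced costs: (4.2, -7.2)
  x^k = (0.0, 10.0), subgradient = b - a^T x = -28.0
  y^{k+1} = 4.8 + 0.2*-28.0 = -0.8
Step 4: y^k = -0.8, reduced costs: (9.8, 15.2)
  x^k = (0.0, 0.0), subgradient = b - a^T x = 12.0
  y^{k+1} = -0.8 + 0.2*12.0 = 1.6
Dual objective at y_4 = 1.6: reduced costs (7.4, 5.6), box minimizer x = (0.0, 0.0)
g(y_4) = b*y + (c1 - a1*y)*x1 + (c2 - a2*y)*x2 = 12*1.6 + 7.4*0.0 + 5.6*0.0 = 19.2 + 0.0 + 0.0 = 19.2


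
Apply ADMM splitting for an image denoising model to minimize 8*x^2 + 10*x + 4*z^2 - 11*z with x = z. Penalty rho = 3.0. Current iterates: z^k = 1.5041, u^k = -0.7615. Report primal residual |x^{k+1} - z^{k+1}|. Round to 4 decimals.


ADMM iteration with rho = 3.0, z^k = 1.5041, u^k = -0.7615
Step 1: x-update.
Minimize 8*x^2 + 10*x + (3.0/2)*(x - 1.5041 - 0.7615)^2
FOC: (2*8 + 3.0)*x = -10 + 3.0*(1.5041 + 0.7615)
x^{k+1} = -0.1686
Step 2: z-update.
Minimize 4*z^2 - 11*z + (3.0/2)*(-0.1686 - z - 0.7615)^2
FOC: (2*4 + 3.0)*z = 11 + 3.0*(-0.1686 - 0.7615)
z^{k+1} = 0.7463
Step 3: u-update.
u^{k+1} = -0.7615 - 0.1686 - 0.7463 = -1.6764
Step 4: Primal residual = |-0.1686 - 0.7463| = 0.9149


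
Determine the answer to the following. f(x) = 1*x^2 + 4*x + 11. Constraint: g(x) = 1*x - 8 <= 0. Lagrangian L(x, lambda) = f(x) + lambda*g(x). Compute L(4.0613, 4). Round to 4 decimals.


Step 1: Evaluate f(x).
f(4.0613) = 1*4.0613^2 + 4*4.0613 + 11 = 43.7394
Step 2: Evaluate g(x).
g(4.0613) = 1*4.0613 - 8 = -3.9387
Step 3: Compute Lagrangian.
L = 43.7394 + 4*-3.9387 = 27.9846


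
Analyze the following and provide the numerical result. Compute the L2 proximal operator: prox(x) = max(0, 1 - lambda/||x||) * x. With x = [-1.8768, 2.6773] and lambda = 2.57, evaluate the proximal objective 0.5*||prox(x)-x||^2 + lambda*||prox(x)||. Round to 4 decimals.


Step 1: Compute ||x||.
||x|| = 3.2696
Step 2: Compute scaling factor.
scale = max(0, 1 - 2.57/3.2696) = 0.214
Step 3: prox(x) = [-0.4016, 0.5729]
||prox(x)|| = 0.6996
Step 4: Proximal objective.
0.5*||prox-x||^2 = 3.3025
lambda*||prox|| = 1.798
Total = 5.1004


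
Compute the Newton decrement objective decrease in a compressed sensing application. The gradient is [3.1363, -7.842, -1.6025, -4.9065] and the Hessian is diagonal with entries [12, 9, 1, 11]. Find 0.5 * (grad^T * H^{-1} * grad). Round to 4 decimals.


Step 1: H is diagonal, so H^(-1) * g = [0.2614, -0.8713, -1.6025, -0.446].
Step 2: g^T H^(-1) g = sum_i g_i^2 / H_ii
  = (3.1363)^2/12 + (-7.842)^2/9 + (-1.6025)^2/1 + (-4.9065)^2/11
  = 0.8197 + 6.833 + 2.568 + 2.1885 = 12.4092
Step 3: Objective decrease = 0.5 * g^T H^(-1) g = 6.2046


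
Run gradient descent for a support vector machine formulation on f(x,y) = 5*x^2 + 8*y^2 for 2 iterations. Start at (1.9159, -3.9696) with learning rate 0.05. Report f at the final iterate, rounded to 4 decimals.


Gradient descent on f(x,y) = 5*x^2 + 8*y^2.
Starting point: (1.9159, -3.9696), alpha = 0.05
Step 1: grad_x = 2*5*1.9159 = 19.159, grad_y = 2*8*-3.9696 = -63.5136
  x_1 = 1.9159 - 0.05*19.159 = 0.958
  y_1 = -3.9696 - 0.05*-63.5136 = -0.7939
Step 2: grad_x = 2*5*0.958 = 9.5795, grad_y = 2*8*-0.7939 = -12.7027
  x_2 = 0.958 - 0.05*9.5795 = 0.479
  y_2 = -0.7939 - 0.05*-12.7027 = -0.1588
f(0.479, -0.1588) = 5*0.479^2 + 8*(-0.1588)^2 = 1.3488


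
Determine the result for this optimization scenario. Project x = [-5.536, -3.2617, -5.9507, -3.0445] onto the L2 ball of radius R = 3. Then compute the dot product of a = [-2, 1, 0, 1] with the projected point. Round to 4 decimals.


Step 1: Compute ||x|| (intermediates to 6 decimals).
||x|| = sqrt((-5.536)^2 + (-3.2617)^2 + (-5.9507)^2 + (-3.0445)^2) = 9.271774
Step 2: Project.
Since ||x|| > R, scale = R/||x|| = 3/9.271774 = 0.323563, proj(x) = scale * x
proj(x) = [-1.791245, -1.055365, -1.925426, -0.985088]
Step 3: Dot product.
a^T * proj(x) = -2*(-1.791245) + 1*(-1.055365) + 0*(-1.925426) + 1*(-0.985088) = 1.542


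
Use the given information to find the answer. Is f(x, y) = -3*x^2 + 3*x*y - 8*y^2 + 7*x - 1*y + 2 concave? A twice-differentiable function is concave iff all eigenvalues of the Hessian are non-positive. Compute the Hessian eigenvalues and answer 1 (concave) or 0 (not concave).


The Hessian of f(x,y) = -3*x^2 + 3*x*y - 8*y^2 + 7*x - 1*y + 2 is:
H = [[-6, 3], [3, -16]]
Trace = -6 - 16 = -22
Determinant = -6*-16 - (3)^2 = 87
Discriminant = (-22)^2 - 4*87 = 136.0
Eigenvalues: lambda_1 = -16.831, lambda_2 = -5.169
The function is concave.

1


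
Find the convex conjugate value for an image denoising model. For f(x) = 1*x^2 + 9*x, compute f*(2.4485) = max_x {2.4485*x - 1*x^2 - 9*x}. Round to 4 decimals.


f*(y) = sup_x {y*x - a*x^2 - b*x} = sup_x {(y-b)*x - a*x^2}
FOC: (y - b) - 2a*x = 0 => x* = (y - b)/(2a)
x* = (2.4485 - 9)/(2*1) = -3.2758
f*(2.4485) = (y-b)^2/(4a) = (2.4485 - 9)^2/(4*1)
= 42.9222/4 = 10.7305


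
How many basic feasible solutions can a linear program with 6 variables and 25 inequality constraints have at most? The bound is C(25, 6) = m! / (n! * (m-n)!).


Each vertex corresponds to some choice of n active constraints out of m, so the number of vertices is at most C(m, n) = m! / (n!(m-n)!).
m = 25, n = 6
Numerator: 25 * 24 * 23 * 22 * 21 * 20
Denominator: 6! = 720
C(25, 6) = 177100


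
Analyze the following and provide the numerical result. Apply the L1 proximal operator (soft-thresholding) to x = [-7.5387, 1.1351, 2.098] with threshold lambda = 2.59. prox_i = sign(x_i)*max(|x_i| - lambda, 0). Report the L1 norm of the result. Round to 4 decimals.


Soft-thresholding with lambda = 2.59:
prox(-7.5387) = sign(-7.5387)*max(|-7.5387| - 2.59, 0) = -4.9487
prox(1.1351) = sign(1.1351)*max(|1.1351| - 2.59, 0) = 0.0
prox(2.098) = sign(2.098)*max(|2.098| - 2.59, 0) = 0.0
prox(x) = [-4.9487, 0.0, 0.0]
||prox(x)||_1 = 4.9487 + 0.0 + 0.0 = 4.9487


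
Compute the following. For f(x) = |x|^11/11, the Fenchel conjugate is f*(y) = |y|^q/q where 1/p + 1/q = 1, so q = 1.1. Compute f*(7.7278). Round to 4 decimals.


The conjugate exponent q satisfies 1/p + 1/q = 1.
p = 11, so q = 11/(11 - 1) = 1.1
|y|^q = 7.7278^1.1 = 9.4812
f*(7.7278) = 9.4812 / 1.1 = 8.6192


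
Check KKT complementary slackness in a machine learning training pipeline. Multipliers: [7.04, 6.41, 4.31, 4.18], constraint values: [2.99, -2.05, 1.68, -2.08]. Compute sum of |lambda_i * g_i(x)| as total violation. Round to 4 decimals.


KKT complementary slackness check:
lambda_1 * g_1 = 7.04 * 2.99 = 21.0496
lambda_2 * g_2 = 6.41 * -2.05 = -13.1405
lambda_3 * g_3 = 4.31 * 1.68 = 7.2408
lambda_4 * g_4 = 4.18 * -2.08 = -8.6944
Total violation = 21.0496 + 13.1405 + 7.2408 + 8.6944 = 50.1253


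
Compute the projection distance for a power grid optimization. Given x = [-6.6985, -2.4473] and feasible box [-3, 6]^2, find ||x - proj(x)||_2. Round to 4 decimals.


Project each component onto [-3, 6].
clip(-6.6985) = -3.0, clip(-2.4473) = -2.4473
Projection = [-3.0, -2.4473]
Squared diffs: [13.6789, 0.0]
Distance = sqrt(13.6789) = 3.6985


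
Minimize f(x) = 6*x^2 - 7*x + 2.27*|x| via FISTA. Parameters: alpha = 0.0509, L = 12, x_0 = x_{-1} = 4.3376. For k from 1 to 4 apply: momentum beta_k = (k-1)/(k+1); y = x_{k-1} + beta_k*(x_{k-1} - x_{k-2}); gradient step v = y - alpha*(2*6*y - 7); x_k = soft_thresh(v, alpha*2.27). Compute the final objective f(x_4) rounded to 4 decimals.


FISTA on f(x) = 6*x^2 - 7*x + 2.27*|x|
L = 12, alpha = 0.0509
Iteration 1: beta = 0.0, y = 4.3376 + 0.0*(4.3376 - 4.3376) = 4.3376
  grad(y) = 45.0512, v = y - alpha*grad = 2.0445
  prox(v) = soft_thresh(2.0445, 0.1155) = 1.929
Iteration 2: beta = 0.3333, y = 1.929 + 0.3333*(1.929 - 4.3376) = 1.1261
  grad(y) = 6.5128, v = y - alpha*grad = 0.7946
  prox(v) = soft_thresh(0.7946, 0.1155) = 0.679
Iteration 3: beta = 0.5, y = 0.679 + 0.5*(0.679 - 1.929) = 0.0541
  grad(y) = -6.3513, v = y - alpha*grad = 0.3773
  prox(v) = soft_thresh(0.3773, 0.1155) = 0.2618
Iteration 4: beta = 0.6, y = 0.2618 + 0.6*(0.2618 - 0.679) = 0.0115
  grad(y) = -6.8625, v = y - alpha*grad = 0.3608
  prox(v) = soft_thresh(0.3608, 0.1155) = 0.2452
f(x_4) = 6*0.2452^2 - 7*0.2452 + 2.27*|0.2452| = -0.7991


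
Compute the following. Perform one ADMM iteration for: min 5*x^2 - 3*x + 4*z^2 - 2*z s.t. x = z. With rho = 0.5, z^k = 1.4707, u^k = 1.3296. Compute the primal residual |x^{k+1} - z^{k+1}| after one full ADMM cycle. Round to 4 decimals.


ADMM iteration with rho = 0.5, z^k = 1.4707, u^k = 1.3296
Step 1: x-update.
Minimize 5*x^2 - 3*x + (0.5/2)*(x - 1.4707 + 1.3296)^2
FOC: (2*5 + 0.5)*x = 3 + 0.5*(1.4707 - 1.3296)
x^{k+1} = 0.2924
Step 2: z-update.
Minimize 4*z^2 - 2*z + (0.5/2)*(0.2924 - z + 1.3296)^2
FOC: (2*4 + 0.5)*z = 2 + 0.5*(0.2924 + 1.3296)
z^{k+1} = 0.3307
Step 3: u-update.
u^{k+1} = 1.3296 + 0.2924 - 0.3307 = 1.2913
Step 4: Primal residual = |0.2924 - 0.3307| = 0.0383


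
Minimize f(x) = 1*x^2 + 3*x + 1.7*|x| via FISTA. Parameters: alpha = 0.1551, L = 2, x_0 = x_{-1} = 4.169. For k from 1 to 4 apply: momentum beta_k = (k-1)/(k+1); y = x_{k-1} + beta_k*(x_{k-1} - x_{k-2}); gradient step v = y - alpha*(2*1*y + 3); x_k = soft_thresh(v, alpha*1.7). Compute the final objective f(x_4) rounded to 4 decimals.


FISTA on f(x) = 1*x^2 + 3*x + 1.7*|x|
L = 2, alpha = 0.1551
Iteration 1: beta = 0.0, y = 4.169 + 0.0*(4.169 - 4.169) = 4.169
  grad(y) = 11.338, v = y - alpha*grad = 2.4105
  prox(v) = soft_thresh(2.4105, 0.2637) = 2.1468
Iteration 2: beta = 0.3333, y = 2.1468 + 0.3333*(2.1468 - 4.169) = 1.4727
  grad(y) = 5.9455, v = y - alpha*grad = 0.5506
  prox(v) = soft_thresh(0.5506, 0.2637) = 0.2869
Iteration 3: beta = 0.5, y = 0.2869 + 0.5*(0.2869 - 2.1468) = -0.643
  grad(y) = 1.714, v = y - alpha*grad = -0.9088
  prox(v) = soft_thresh(-0.9088, 0.2637) = -0.6452
Iteration 4: beta = 0.6, y = -0.6452 + 0.6*(-0.6452 - 0.2869) = -1.2044
  grad(y) = 0.5911, v = y - alpha*grad = -1.2961
  prox(v) = soft_thresh(-1.2961, 0.2637) = -1.0325
f(x_4) = 1*(-1.0325)^2 + 3*(-1.0325) + 1.7*|-1.0325| = -0.2762


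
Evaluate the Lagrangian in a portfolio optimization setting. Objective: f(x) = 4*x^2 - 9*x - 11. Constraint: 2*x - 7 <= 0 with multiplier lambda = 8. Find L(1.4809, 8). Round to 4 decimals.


Step 1: Evaluate f(x).
f(1.4809) = 4*1.4809^2 - 9*1.4809 - 11 = -15.5558
Step 2: Evaluate g(x).
g(1.4809) = 2*1.4809 - 7 = -4.0382
Step 3: Compute Lagrangian.
L = -15.5558 + 8*-4.0382 = -47.8614


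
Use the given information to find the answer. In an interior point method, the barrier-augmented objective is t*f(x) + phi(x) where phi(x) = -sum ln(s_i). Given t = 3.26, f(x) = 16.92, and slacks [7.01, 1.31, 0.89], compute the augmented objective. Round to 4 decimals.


Step 1: Compute log-barrier.
ln values: [1.9473, 0.27, -0.1165]
phi = -(1.9473 + 0.27 - 0.1165) = -2.1008
Step 2: Compute augmented objective.
t*f(x) = 3.26*16.92 = 55.1592
Total = 55.1592 - 2.1008 = 53.0584


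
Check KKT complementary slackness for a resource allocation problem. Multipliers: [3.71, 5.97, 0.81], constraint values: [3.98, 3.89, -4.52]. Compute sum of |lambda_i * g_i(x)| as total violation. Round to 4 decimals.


KKT complementary slackness check:
lambda_1 * g_1 = 3.71 * 3.98 = 14.7658
lambda_2 * g_2 = 5.97 * 3.89 = 23.2233
lambda_3 * g_3 = 0.81 * -4.52 = -3.6612
Total violation = 14.7658 + 23.2233 + 3.6612 = 41.6503


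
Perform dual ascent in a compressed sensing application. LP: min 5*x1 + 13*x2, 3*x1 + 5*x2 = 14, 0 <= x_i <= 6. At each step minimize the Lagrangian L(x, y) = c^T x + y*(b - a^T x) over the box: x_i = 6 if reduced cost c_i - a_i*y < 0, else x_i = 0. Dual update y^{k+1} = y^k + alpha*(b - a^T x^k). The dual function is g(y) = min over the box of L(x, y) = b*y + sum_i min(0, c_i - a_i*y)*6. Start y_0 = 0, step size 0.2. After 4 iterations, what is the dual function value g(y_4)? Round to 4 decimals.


Dual ascent for LP: min 5*x1 + 13*x2, 3*x1 + 5*x2 = 14, 0 <= x_i <= 6
Step 1: y^k = 0.0, reduced costs: (5.0, 13.0)
  x^k = (0.0, 0.0), subgradient = b - a^T x = 14.0
  y^{k+1} = 0.0 + 0.2*14.0 = 2.8
Step 2: y^k = 2.8, reduced costs: (-3.4, -1.0)
  x^k = (6.0, 6.0), subgradient = b - a^T x = -34.0
  y^{k+1} = 2.8 + 0.2*-34.0 = -4.0
Step 3: y^k = -4.0, reduced costs: (17.0, 33.0)
  x^k = (0.0, 0.0), subgradient = b - a^T x = 14.0
  y^{k+1} = -4.0 + 0.2*14.0 = -1.2
Step 4: y^k = -1.2, reduced costs: (8.6, 19.0)
  x^k = (0.0, 0.0), subgradient = b - a^T x = 14.0
  y^{k+1} = -1.2 + 0.2*14.0 = 1.6
Dual objective at y_4 = 1.6: reduced costs (0.2, 5.0), box minimizer x = (0.0, 0.0)
g(y_4) = b*y + (c1 - a1*y)*x1 + (c2 - a2*y)*x2 = 14*1.6 + 0.2*0.0 + 5.0*0.0 = 22.4 + 0.0 + 0.0 = 22.4


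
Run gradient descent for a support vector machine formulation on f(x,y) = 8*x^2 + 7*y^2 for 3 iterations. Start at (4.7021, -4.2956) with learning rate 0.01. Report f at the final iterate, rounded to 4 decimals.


Gradient descent on f(x,y) = 8*x^2 + 7*y^2.
Starting point: (4.7021, -4.2956), alpha = 0.01
Step 1: grad_x = 2*8*4.7021 = 75.2336, grad_y = 2*7*-4.2956 = -60.1384
  x_1 = 4.7021 - 0.01*75.2336 = 3.9498
  y_1 = -4.2956 - 0.01*-60.1384 = -3.6942
Step 2: grad_x = 2*8*3.9498 = 63.1962, grad_y = 2*7*-3.6942 = -51.719
  x_2 = 3.9498 - 0.01*63.1962 = 3.3178
  y_2 = -3.6942 - 0.01*-51.719 = -3.177
Step 3: grad_x = 2*8*3.3178 = 53.0848, grad_y = 2*7*-3.177 = -44.4784
  x_3 = 3.3178 - 0.01*53.0848 = 2.787
  y_3 = -3.177 - 0.01*-44.4784 = -2.7322
f(2.787, -2.7322) = 8*2.787^2 + 7*(-2.7322)^2 = 114.3929


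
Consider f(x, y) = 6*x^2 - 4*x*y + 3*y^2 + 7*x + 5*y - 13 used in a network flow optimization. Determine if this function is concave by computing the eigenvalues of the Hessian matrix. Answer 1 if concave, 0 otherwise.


The Hessian of f(x,y) = 6*x^2 - 4*x*y + 3*y^2 + 7*x + 5*y - 13 is:
H = [[12, -4], [-4, 6]]
Trace = 12 + 6 = 18
Determinant = 12*6 - (-4)^2 = 56
Discriminant = (18)^2 - 4*56 = 100.0
Eigenvalues: lambda_1 = 4.0, lambda_2 = 14.0
The function is not concave.

0


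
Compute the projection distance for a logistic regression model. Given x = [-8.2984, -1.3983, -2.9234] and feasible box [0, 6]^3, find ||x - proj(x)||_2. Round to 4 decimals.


Project each component onto [0, 6].
clip(-8.2984) = 0.0, clip(-1.3983) = 0.0, clip(-2.9234) = 0.0
Projection = [0.0, 0.0, 0.0]
Squared diffs: [68.8634, 1.9552, 8.5463]
Distance = sqrt(79.3649) = 8.9087


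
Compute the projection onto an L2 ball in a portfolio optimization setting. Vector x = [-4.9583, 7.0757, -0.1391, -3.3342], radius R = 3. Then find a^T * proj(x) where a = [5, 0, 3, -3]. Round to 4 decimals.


Step 1: Compute ||x|| (intermediates to 6 decimals).
||x|| = sqrt((-4.9583)^2 + 7.0757^2 + (-0.1391)^2 + (-3.3342)^2) = 9.262101
Step 2: Project.
Since ||x|| > R, scale = R/||x|| = 3/9.262101 = 0.323901, proj(x) = scale * x
proj(x) = [-1.605998, 2.291826, -0.045055, -1.079951]
Step 3: Dot product.
a^T * proj(x) = 5*(-1.605998) + 0*2.291826 + 3*(-0.045055) - 3*(-1.079951) = -4.9253


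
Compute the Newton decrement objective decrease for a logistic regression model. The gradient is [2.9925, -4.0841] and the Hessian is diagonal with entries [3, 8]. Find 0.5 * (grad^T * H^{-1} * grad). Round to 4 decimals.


Step 1: H is diagonal, so H^(-1) * g = [0.9975, -0.5105].
Step 2: g^T H^(-1) g = sum_i g_i^2 / H_ii
  = (2.9925)^2/3 + (-4.0841)^2/8
  = 2.985 + 2.085 = 5.07
Step 3: Objective decrease = 0.5 * g^T H^(-1) g = 2.535


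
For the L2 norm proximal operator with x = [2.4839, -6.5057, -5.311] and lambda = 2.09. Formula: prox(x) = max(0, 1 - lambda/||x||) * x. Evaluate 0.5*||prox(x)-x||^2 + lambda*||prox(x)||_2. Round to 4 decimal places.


Step 1: Compute ||x||.
||x|| = 8.7579
Step 2: Compute scaling factor.
scale = max(0, 1 - 2.09/8.7579) = 0.7614
Step 3: prox(x) = [1.8911, -4.9532, -4.0436]
||prox(x)|| = 6.6679
Step 4: Proximal objective.
0.5*||prox-x||^2 = 2.1841
lambda*||prox|| = 13.9359
Total = 16.1199


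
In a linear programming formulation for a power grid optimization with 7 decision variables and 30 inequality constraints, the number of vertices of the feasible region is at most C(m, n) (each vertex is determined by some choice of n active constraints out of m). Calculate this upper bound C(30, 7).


Each vertex corresponds to some choice of n active constraints out of m, so the number of vertices is at most C(m, n) = m! / (n!(m-n)!).
m = 30, n = 7
Numerator: 30 * 29 * 28 * 27 * 26 * 25 * 24
Denominator: 7! = 5040
C(30, 7) = 2035800


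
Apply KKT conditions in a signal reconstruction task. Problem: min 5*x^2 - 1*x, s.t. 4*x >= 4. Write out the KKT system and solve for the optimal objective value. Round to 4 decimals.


Step 1: Try lambda = 0 (constraint inactive).
x_unc = 1/(2*5) = 0.1
Check: 4*0.1 = 0.4 < 4 -- violated!
Step 2: Constraint must be active: 4*x = 4
x* = 4/4 = 1.0
lambda = (2*5*1.0 - 1)/4 = 2.25
Step 3: Compute optimal value.
f(x*) = 5*1.0^2 - 1*1.0 = 4.0


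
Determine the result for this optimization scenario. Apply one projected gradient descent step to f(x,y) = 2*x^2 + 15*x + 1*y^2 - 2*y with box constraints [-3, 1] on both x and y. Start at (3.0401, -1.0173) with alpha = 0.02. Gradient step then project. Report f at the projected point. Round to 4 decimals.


Step 1: Compute gradient at (3.0401, -1.0173).
grad_x = 2*2*3.0401 + 15 = 27.1604
grad_y = 2*1*-1.0173 - 2 = -4.0346
Step 2: Gradient step.
x_raw = 3.0401 - 0.02*27.1604 = 2.4969
y_raw = -1.0173 - 0.02*-4.0346 = -0.9366
Step 3: Project onto [-3, 1].
x_proj = clip(2.4969) = 1.0
y_proj = clip(-0.9366) = -0.9366
Step 4: Evaluate f.
f(1.0, -0.9366) = 19.7505


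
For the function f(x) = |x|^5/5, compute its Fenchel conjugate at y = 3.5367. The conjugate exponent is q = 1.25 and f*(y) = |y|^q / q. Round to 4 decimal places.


The conjugate exponent q satisfies 1/p + 1/q = 1.
p = 5, so q = 5/(5 - 1) = 1.25
|y|^q = 3.5367^1.25 = 4.8501
f*(3.5367) = 4.8501 / 1.25 = 3.8801


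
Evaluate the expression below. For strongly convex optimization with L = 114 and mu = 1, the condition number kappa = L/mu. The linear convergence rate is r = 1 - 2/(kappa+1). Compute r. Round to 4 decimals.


Step 1: Compute the condition number.
kappa = L/mu = 114/1 = 114.0
Step 2: Compute the convergence rate.
r = 1 - 2/(kappa + 1) = 1 - 2*mu/(L + mu) = (L - mu)/(L + mu) = 113/115 = 0.9826


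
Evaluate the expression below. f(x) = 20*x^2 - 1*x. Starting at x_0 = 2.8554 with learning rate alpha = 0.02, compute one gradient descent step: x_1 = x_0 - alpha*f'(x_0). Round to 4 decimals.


We compute the gradient at x_0 and apply the update.
f'(x) = 40*x - 1
f'(2.8554) = 40*2.8554 - 1 = 113.216
x_1 = 2.8554 - 0.02*113.216 = 0.5911


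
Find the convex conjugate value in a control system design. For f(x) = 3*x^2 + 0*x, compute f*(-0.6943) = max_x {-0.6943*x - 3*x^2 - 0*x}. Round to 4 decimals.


f*(y) = sup_x {y*x - a*x^2 - b*x} = sup_x {(y-b)*x - a*x^2}
FOC: (y - b) - 2a*x = 0 => x* = (y - b)/(2a)
x* = (-0.6943 - 0)/(2*3) = -0.1157
f*(-0.6943) = (y-b)^2/(4a) = (-0.6943 - 0)^2/(4*3)
= 0.4821/12 = 0.0402


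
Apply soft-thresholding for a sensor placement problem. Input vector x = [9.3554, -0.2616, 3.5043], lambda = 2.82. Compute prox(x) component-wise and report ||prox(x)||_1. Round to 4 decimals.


Soft-thresholding with lambda = 2.82:
prox(9.3554) = sign(9.3554)*max(|9.3554| - 2.82, 0) = 6.5354
prox(-0.2616) = sign(-0.2616)*max(|-0.2616| - 2.82, 0) = 0.0
prox(3.5043) = sign(3.5043)*max(|3.5043| - 2.82, 0) = 0.6843
prox(x) = [6.5354, 0.0, 0.6843]
||prox(x)||_1 = 6.5354 + 0.0 + 0.6843 = 7.2197


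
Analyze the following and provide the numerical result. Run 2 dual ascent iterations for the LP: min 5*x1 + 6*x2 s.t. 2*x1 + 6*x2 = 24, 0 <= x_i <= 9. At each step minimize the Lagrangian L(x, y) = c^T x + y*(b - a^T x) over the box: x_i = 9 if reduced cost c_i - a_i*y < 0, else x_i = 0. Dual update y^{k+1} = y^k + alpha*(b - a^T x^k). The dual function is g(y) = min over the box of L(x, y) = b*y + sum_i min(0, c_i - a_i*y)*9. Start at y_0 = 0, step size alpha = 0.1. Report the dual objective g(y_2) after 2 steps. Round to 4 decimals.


Dual ascent for LP: min 5*x1 + 6*x2, 2*x1 + 6*x2 = 24, 0 <= x_i <= 9
Step 1: y^k = 0.0, reduced costs: (5.0, 6.0)
  x^k = (0.0, 0.0), subgradient = b - a^T x = 24.0
  y^{k+1} = 0.0 + 0.1*24.0 = 2.4
Step 2: y^k = 2.4, reduced costs: (0.2, -8.4)
  x^k = (0.0, 9.0), subgradient = b - a^T x = -30.0
  y^{k+1} = 2.4 + 0.1*-30.0 = -0.6
Dual objective at y_2 = -0.6: reduced costs (6.2, 9.6), box minimizer x = (0.0, 0.0)
g(y_2) = b*y + (c1 - a1*y)*x1 + (c2 - a2*y)*x2 = 24*(-0.6) + 6.2*0.0 + 9.6*0.0 = -14.4 + 0.0 + 0.0 = -14.4


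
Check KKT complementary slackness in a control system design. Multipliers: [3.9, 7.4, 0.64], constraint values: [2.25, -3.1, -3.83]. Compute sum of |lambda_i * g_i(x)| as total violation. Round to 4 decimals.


KKT complementary slackness check:
lambda_1 * g_1 = 3.9 * 2.25 = 8.775
lambda_2 * g_2 = 7.4 * -3.1 = -22.94
lambda_3 * g_3 = 0.64 * -3.83 = -2.4512
Total violation = 8.775 + 22.94 + 2.4512 = 34.1662


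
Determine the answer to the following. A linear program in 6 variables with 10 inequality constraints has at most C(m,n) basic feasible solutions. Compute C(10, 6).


Each vertex corresponds to some choice of n active constraints out of m, so the number of vertices is at most C(m, n) = m! / (n!(m-n)!).
m = 10, n = 6
Numerator: 10 * 9 * 8 * 7 * 6 * 5
Denominator: 6! = 720
C(10, 6) = 210


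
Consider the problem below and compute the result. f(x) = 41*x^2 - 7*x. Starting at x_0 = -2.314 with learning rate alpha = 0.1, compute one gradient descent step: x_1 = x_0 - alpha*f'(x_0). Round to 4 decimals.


We compute the gradient at x_0 and apply the update.
f'(x) = 82*x - 7
f'(-2.314) = 82*-2.314 - 7 = -196.748
x_1 = -2.314 - 0.1*-196.748 = 17.3608


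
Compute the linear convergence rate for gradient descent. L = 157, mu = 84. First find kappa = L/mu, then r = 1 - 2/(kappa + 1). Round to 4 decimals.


Step 1: Compute the condition number.
kappa = L/mu = 157/84 = 1.869
Step 2: Compute the convergence rate.
r = 1 - 2/(kappa + 1) = 1 - 2*mu/(L + mu) = (L - mu)/(L + mu) = 73/241 = 0.3029


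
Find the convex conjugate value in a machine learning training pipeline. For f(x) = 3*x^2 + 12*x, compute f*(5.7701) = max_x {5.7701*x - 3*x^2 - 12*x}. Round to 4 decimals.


f*(y) = sup_x {y*x - a*x^2 - b*x} = sup_x {(y-b)*x - a*x^2}
FOC: (y - b) - 2a*x = 0 => x* = (y - b)/(2a)
x* = (5.7701 - 12)/(2*3) = -1.0383
f*(5.7701) = (y-b)^2/(4a) = (5.7701 - 12)^2/(4*3)
= 38.8117/12 = 3.2343


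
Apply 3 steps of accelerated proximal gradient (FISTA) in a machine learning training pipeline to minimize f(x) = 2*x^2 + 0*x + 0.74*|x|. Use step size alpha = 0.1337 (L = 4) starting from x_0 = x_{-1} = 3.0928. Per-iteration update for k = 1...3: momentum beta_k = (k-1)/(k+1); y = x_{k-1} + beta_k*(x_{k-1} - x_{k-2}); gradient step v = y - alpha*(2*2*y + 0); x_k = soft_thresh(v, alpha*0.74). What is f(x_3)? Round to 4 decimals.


FISTA on f(x) = 2*x^2 + 0*x + 0.74*|x|
L = 4, alpha = 0.1337
Iteration 1: beta = 0.0, y = 3.0928 + 0.0*(3.0928 - 3.0928) = 3.0928
  grad(y) = 12.3712, v = y - alpha*grad = 1.4388
  prox(v) = soft_thresh(1.4388, 0.0989) = 1.3398
Iteration 2: beta = 0.3333, y = 1.3398 + 0.3333*(1.3398 - 3.0928) = 0.7555
  grad(y) = 3.022, v = y - alpha*grad = 0.3515
  prox(v) = soft_thresh(0.3515, 0.0989) = 0.2525
Iteration 3: beta = 0.5, y = 0.2525 + 0.5*(0.2525 - 1.3398) = -0.2911
  grad(y) = -1.1645, v = y - alpha*grad = -0.1354
  prox(v) = soft_thresh(-0.1354, 0.0989) = -0.0365
f(x_3) = 2*(-0.0365)^2 + 0*(-0.0365) + 0.74*|-0.0365| = 0.0297


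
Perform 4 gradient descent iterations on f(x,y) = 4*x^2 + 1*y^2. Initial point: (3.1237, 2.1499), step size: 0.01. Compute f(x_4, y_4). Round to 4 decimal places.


Gradient descent on f(x,y) = 4*x^2 + 1*y^2.
Starting point: (3.1237, 2.1499), alpha = 0.01
Step 1: grad_x = 2*4*3.1237 = 24.9896, grad_y = 2*1*2.1499 = 4.2998
  x_1 = 3.1237 - 0.01*24.9896 = 2.8738
  y_1 = 2.1499 - 0.01*4.2998 = 2.1069
Step 2: grad_x = 2*4*2.8738 = 22.9904, grad_y = 2*1*2.1069 = 4.2138
  x_2 = 2.8738 - 0.01*22.9904 = 2.6439
  y_2 = 2.1069 - 0.01*4.2138 = 2.0648
Step 3: grad_x = 2*4*2.6439 = 21.1512, grad_y = 2*1*2.0648 = 4.1295
  x_3 = 2.6439 - 0.01*21.1512 = 2.4324
  y_3 = 2.0648 - 0.01*4.1295 = 2.0235
Step 4: grad_x = 2*4*2.4324 = 19.4591, grad_y = 2*1*2.0235 = 4.0469
  x_4 = 2.4324 - 0.01*19.4591 = 2.2378
  y_4 = 2.0235 - 0.01*4.0469 = 1.983
f(2.2378, 1.983) = 4*2.2378^2 + 1*1.983^2 = 23.9632


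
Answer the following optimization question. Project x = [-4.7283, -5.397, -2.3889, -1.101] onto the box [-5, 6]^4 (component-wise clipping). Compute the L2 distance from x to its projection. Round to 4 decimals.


Project each component onto [-5, 6].
clip(-4.7283) = -4.7283, clip(-5.397) = -5.0, clip(-2.3889) = -2.3889, clip(-1.101) = -1.101
Projection = [-4.7283, -5.0, -2.3889, -1.101]
Squared diffs: [0.0, 0.1576, 0.0, 0.0]
Distance = sqrt(0.1576) = 0.397
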